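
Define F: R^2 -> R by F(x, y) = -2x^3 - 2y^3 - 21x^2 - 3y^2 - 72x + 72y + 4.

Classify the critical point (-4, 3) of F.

saddle point

The mixed partial ∂²F/∂x∂y is 0, so the Hessian at any point is diag(F_xx, F_yy) = diag(-6(2x + 7), -6(2y + 1)).
At (-4, 3): H = diag(6, -42).
The eigenvalues have opposite signs, so H is indefinite: a saddle point.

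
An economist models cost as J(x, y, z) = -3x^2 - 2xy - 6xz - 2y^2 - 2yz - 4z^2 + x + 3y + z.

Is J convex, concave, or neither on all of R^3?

concave

J is quadratic, so its Hessian is the constant matrix H = [[-6, -2, -6], [-2, -4, -2], [-6, -2, -8]].
Leading principal minors: -6, 20, -40.
Signs alternate −, +, − ⇒ H ≺ 0 ⇒ concave.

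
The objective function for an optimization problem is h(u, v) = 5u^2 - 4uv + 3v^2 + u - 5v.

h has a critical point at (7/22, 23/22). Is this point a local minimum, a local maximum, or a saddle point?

local minimum

The Hessian of h is constant: H = [[10, -4], [-4, 6]].
det(H) = 10·6 − (-4)² = 44.
det(H) > 0 and tr(H) = 16 > 0, so H is positive definite and the point is a local minimum.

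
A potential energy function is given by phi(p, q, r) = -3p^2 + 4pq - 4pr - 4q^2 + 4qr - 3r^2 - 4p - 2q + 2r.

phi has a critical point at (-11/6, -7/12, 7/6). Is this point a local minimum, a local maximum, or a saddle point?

local maximum

The Hessian is constant: H = [[-6, 4, -4], [4, -8, 4], [-4, 4, -6]].
Leading principal minors: Δ₁ = -6, Δ₂ = 32, Δ₃ = -96.
The minors alternate sign starting negative (−, +, −), so H is negative definite: a local maximum.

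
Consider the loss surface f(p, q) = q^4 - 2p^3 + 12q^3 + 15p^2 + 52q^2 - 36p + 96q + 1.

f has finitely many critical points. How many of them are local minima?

f separates as a function of p plus a function of q, so ∇f=0 decouples.
∂f/∂p = -6(p - 3)(p - 2) = 0 at p ∈ {2, 3}; ∂f/∂q = 4(q + 2)(q + 3)(q + 4) = 0 at q ∈ {-4, -3, -2}.
The Hessian is diagonal: diag(f_pp, f_qq). Second derivatives: f_pp(2)=6, f_pp(3)=-6; f_qq(-4)=8, f_qq(-3)=-4, f_qq(-2)=8.
Local minima occur where both diagonal entries positive: (2, -4), (2, -2). Count: 2.

2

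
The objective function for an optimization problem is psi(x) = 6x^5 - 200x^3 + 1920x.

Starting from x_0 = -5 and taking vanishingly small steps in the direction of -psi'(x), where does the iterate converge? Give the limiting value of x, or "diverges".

diverges

psi'(x) = 30(x - 4)(x - 2)(x + 2)(x + 4), so psi'(-5) = 5670.
Gradient descent moves in the -psi' direction, i.e. x is decreasing.
There is no critical point below x=-5, and psi' keeps the same sign, so the iterate runs off to −∞.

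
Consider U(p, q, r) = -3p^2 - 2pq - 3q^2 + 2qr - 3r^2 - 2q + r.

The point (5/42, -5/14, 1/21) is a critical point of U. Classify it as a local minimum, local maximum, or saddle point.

local maximum

The Hessian is constant: H = [[-6, -2, 0], [-2, -6, 2], [0, 2, -6]].
Leading principal minors: Δ₁ = -6, Δ₂ = 32, Δ₃ = -168.
The minors alternate sign starting negative (−, +, −), so H is negative definite: a local maximum.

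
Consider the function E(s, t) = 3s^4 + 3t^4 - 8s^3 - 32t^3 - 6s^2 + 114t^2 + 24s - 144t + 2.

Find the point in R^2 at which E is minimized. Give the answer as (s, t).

E(s,t) separates as P(s) + Q(t) + 2, so its minimum is min P + min Q + 2.
P'(s) = 12(s - 2)(s - 1)(s + 1) vanishes at s ∈ {-1, 1, 2}; Q'(t) = 12(t - 4)(t - 3)(t - 1) vanishes at t ∈ {1, 3, 4}.
Local minima of P (where P''>0): P(-1)=-19, P(2)=8. Local minima of Q: Q(1)=-59, Q(4)=-32.
So the global minimum of E is P(-1) + Q(1) + 2 = -19 − 59 + 2 = -76, attained at (-1, 1).

(-1, 1)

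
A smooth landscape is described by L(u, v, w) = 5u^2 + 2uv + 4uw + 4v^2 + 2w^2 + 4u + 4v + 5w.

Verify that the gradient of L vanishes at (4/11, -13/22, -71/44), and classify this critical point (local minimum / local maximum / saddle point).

∇L = (10u + 2v + 4w + 4, 2u + 8v + 4, 4u + 4w + 5); substituting (4/11, -13/22, -71/44) gives ∇L = (0, 0, 0), so (4/11, -13/22, -71/44) is indeed a critical point.
The Hessian is constant: H = [[10, 2, 4], [2, 8, 0], [4, 0, 4]].
Leading principal minors: Δ₁ = 10, Δ₂ = 76, Δ₃ = 176.
All leading minors are positive, so H is positive definite: a local minimum.

local minimum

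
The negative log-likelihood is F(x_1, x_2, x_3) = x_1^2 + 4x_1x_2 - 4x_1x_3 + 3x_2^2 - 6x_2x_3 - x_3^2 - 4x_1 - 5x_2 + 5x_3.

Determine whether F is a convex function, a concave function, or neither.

F is quadratic, so its Hessian is the constant matrix H = [[2, 4, -4], [4, 6, -6], [-4, -6, -2]].
Leading principal minors: 2, -4, 32.
Neither pattern holds ⇒ H is indefinite ⇒ neither convex nor concave.

neither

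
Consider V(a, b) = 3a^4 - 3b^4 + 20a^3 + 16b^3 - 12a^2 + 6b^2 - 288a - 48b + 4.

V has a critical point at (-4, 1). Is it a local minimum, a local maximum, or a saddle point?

local minimum

The mixed partial ∂²V/∂a∂b is 0, so the Hessian at any point is diag(V_aa, V_bb) = diag(12(3a^2 + 10a - 2), 12(-3b^2 + 8b + 1)).
At (-4, 1): H = diag(72, 72).
Both eigenvalues are positive, so H is positive definite: a local minimum.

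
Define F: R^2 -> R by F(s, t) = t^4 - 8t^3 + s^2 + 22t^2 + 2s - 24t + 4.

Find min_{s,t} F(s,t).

-6

F(s,t) separates as P(s) + Q(t) + 4, so its minimum is min P + min Q + 4.
P'(s) = 2s + 2 vanishes at s ∈ {-1}; Q'(t) = 4(t - 3)(t - 2)(t - 1) vanishes at t ∈ {1, 2, 3}.
Local minima of P (where P''>0): P(-1)=-1. Local minima of Q: Q(1)=-9, Q(3)=-9.
So the global minimum of F is P(-1) + Q(1) + 4 = -1 − 9 + 4 = -6, attained at (-1, 1).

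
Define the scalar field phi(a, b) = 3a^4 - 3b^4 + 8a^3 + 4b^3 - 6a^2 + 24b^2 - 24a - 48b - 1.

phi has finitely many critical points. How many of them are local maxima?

2

phi separates as a function of a plus a function of b, so ∇phi=0 decouples.
∂phi/∂a = 12(a - 1)(a + 1)(a + 2) = 0 at a ∈ {-2, -1, 1}; ∂phi/∂b = -12(b - 2)(b - 1)(b + 2) = 0 at b ∈ {-2, 1, 2}.
The Hessian is diagonal: diag(phi_aa, phi_bb). Second derivatives: phi_aa(-2)=36, phi_aa(-1)=-24, phi_aa(1)=72; phi_bb(-2)=-144, phi_bb(1)=36, phi_bb(2)=-48.
Local maxima occur where both diagonal entries negative: (-1, -2), (-1, 2). Count: 2.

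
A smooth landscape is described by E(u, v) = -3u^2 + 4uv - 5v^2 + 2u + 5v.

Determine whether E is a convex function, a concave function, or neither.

E is quadratic, so its Hessian is the constant matrix H = [[-6, 4], [4, -10]].
det(H) = 44, tr(H) = -16.
det(H) > 0 and tr(H) < 0, so H is negative definite everywhere: concave.

concave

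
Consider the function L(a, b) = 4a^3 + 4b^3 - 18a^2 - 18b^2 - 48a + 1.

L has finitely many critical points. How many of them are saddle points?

L separates as a function of a plus a function of b, so ∇L=0 decouples.
∂L/∂a = 12(a - 4)(a + 1) = 0 at a ∈ {-1, 4}; ∂L/∂b = 12b(b - 3) = 0 at b ∈ {0, 3}.
The Hessian is diagonal: diag(L_aa, L_bb). Second derivatives: L_aa(-1)=-60, L_aa(4)=60; L_bb(0)=-36, L_bb(3)=36.
Saddle points occur where the two diagonal entries have opposite signs: (-1, 3), (4, 0). Count: 2.

2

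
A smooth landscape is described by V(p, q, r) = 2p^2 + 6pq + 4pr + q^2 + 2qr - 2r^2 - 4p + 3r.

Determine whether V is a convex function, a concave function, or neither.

neither

V is quadratic, so its Hessian is the constant matrix H = [[4, 6, 4], [6, 2, 2], [4, 2, -4]].
Leading principal minors: 4, -28, 160.
Neither pattern holds ⇒ H is indefinite ⇒ neither convex nor concave.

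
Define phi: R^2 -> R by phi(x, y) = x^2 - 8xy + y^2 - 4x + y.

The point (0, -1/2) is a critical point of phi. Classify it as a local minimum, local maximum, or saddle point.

saddle point

The Hessian of phi is constant: H = [[2, -8], [-8, 2]].
det(H) = 2·2 − (-8)² = -60.
Since det(H) < 0, H is indefinite and the critical point is a saddle point.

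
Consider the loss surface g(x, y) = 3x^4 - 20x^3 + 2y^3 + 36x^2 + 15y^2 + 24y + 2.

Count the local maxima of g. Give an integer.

g separates as a function of x plus a function of y, so ∇g=0 decouples.
∂g/∂x = 12x(x - 3)(x - 2) = 0 at x ∈ {0, 2, 3}; ∂g/∂y = 6(y + 1)(y + 4) = 0 at y ∈ {-4, -1}.
The Hessian is diagonal: diag(g_xx, g_yy). Second derivatives: g_xx(0)=72, g_xx(2)=-24, g_xx(3)=36; g_yy(-4)=-18, g_yy(-1)=18.
Local maxima occur where both diagonal entries negative: (2, -4). Count: 1.

1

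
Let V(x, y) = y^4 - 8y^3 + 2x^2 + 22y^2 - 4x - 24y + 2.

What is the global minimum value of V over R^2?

-9

V(x,y) separates as P(x) + Q(y) + 2, so its minimum is min P + min Q + 2.
P'(x) = 4x - 4 vanishes at x ∈ {1}; Q'(y) = 4(y - 3)(y - 2)(y - 1) vanishes at y ∈ {1, 2, 3}.
Local minima of P (where P''>0): P(1)=-2. Local minima of Q: Q(1)=-9, Q(3)=-9.
So the global minimum of V is P(1) + Q(1) + 2 = -2 − 9 + 2 = -9, attained at (1, 1).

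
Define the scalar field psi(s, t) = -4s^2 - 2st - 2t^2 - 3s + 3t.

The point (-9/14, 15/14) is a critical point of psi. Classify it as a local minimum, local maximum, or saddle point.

The Hessian of psi is constant: H = [[-8, -2], [-2, -4]].
det(H) = (-8)·(-4) − (-2)² = 28.
det(H) > 0 and tr(H) = -12 < 0, so H is negative definite and the point is a local maximum.

local maximum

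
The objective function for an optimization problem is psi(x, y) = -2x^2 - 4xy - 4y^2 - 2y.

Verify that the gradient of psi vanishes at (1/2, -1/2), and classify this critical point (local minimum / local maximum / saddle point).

local maximum

∇psi = (-4x - 4y, -4x - 8y - 2); substituting (1/2, -1/2) gives ∇psi = (0, 0), so (1/2, -1/2) is indeed a critical point.
The Hessian of psi is constant: H = [[-4, -4], [-4, -8]].
det(H) = (-4)·(-8) − (-4)² = 16.
det(H) > 0 and tr(H) = -12 < 0, so H is negative definite and the point is a local maximum.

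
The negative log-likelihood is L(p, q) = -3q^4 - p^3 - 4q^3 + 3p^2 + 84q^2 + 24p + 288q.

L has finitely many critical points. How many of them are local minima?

L separates as a function of p plus a function of q, so ∇L=0 decouples.
∂L/∂p = -3(p - 4)(p + 2) = 0 at p ∈ {-2, 4}; ∂L/∂q = -12(q - 4)(q + 2)(q + 3) = 0 at q ∈ {-3, -2, 4}.
The Hessian is diagonal: diag(L_pp, L_qq). Second derivatives: L_pp(-2)=18, L_pp(4)=-18; L_qq(-3)=-84, L_qq(-2)=72, L_qq(4)=-504.
Local minima occur where both diagonal entries positive: (-2, -2). Count: 1.

1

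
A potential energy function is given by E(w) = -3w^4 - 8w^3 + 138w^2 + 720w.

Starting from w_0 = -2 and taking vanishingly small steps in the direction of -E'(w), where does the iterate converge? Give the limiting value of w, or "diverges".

E'(w) = -12(w - 5)(w + 3)(w + 4), so E'(-2) = 168.
Gradient descent moves in the -E' direction, i.e. w is decreasing.
The nearest critical point in that direction is w = -3, where E'' = 96 > 0 (a local minimum). The iterate converges there.

-3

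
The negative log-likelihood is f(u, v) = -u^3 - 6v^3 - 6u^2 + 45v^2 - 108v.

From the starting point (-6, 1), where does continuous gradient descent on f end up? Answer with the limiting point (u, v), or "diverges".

(-4, 2)

f is separable, so gradient descent decouples: u follows -∂f/∂u, v follows -∂f/∂v.
∂f/∂u = -3u(u + 4); at u=-6 this is -36, so u increases.
∂f/∂v = -18(v - 3)(v - 2); at v=1 this is -36, so v increases.
u converges to its nearest critical value -4 (a local min of the u-part); v converges to 2. The iterate converges to (-4, 2).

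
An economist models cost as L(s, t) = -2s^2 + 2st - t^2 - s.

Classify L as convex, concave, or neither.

concave

L is quadratic, so its Hessian is the constant matrix H = [[-4, 2], [2, -2]].
det(H) = 4, tr(H) = -6.
det(H) > 0 and tr(H) < 0, so H is negative definite everywhere: concave.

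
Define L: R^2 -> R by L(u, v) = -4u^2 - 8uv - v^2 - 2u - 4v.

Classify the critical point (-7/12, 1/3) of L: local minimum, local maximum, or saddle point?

saddle point

The Hessian of L is constant: H = [[-8, -8], [-8, -2]].
det(H) = (-8)·(-2) − (-8)² = -48.
Since det(H) < 0, H is indefinite and the critical point is a saddle point.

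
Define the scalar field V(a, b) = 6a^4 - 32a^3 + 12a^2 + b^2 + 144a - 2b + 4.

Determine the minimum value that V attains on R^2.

V(a,b) separates as P(a) + Q(b) + 4, so its minimum is min P + min Q + 4.
P'(a) = 24(a - 3)(a - 2)(a + 1) vanishes at a ∈ {-1, 2, 3}; Q'(b) = 2b - 2 vanishes at b ∈ {1}.
Local minima of P (where P''>0): P(-1)=-94, P(3)=162. Local minima of Q: Q(1)=-1.
So the global minimum of V is P(-1) + Q(1) + 4 = -94 − 1 + 4 = -91, attained at (-1, 1).

-91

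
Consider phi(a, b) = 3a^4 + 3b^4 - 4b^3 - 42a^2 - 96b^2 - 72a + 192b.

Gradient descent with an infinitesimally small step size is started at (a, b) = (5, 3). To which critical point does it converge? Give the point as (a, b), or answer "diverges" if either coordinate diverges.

(3, 4)

phi is separable, so gradient descent decouples: a follows -∂phi/∂a, b follows -∂phi/∂b.
∂phi/∂a = 12(a - 3)(a + 1)(a + 2); at a=5 this is 1008, so a decreases.
∂phi/∂b = 12(b - 4)(b - 1)(b + 4); at b=3 this is -168, so b increases.
a converges to its nearest critical value 3 (a local min of the a-part); b converges to 4. The iterate converges to (3, 4).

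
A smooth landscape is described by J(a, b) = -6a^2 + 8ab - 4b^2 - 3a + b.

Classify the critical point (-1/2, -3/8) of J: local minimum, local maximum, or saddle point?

The Hessian of J is constant: H = [[-12, 8], [8, -8]].
det(H) = (-12)·(-8) − 8² = 32.
det(H) > 0 and tr(H) = -20 < 0, so H is negative definite and the point is a local maximum.

local maximum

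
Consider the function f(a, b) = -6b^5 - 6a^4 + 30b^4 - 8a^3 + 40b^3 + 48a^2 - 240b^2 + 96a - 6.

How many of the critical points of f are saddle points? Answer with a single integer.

f separates as a function of a plus a function of b, so ∇f=0 decouples.
∂f/∂a = -24(a - 2)(a + 1)(a + 2) = 0 at a ∈ {-2, -1, 2}; ∂f/∂b = -30b(b - 4)(b - 2)(b + 2) = 0 at b ∈ {-2, 0, 2, 4}.
The Hessian is diagonal: diag(f_aa, f_bb). Second derivatives: f_aa(-2)=-96, f_aa(-1)=72, f_aa(2)=-288; f_bb(-2)=1440, f_bb(0)=-480, f_bb(2)=480, f_bb(4)=-1440.
Saddle points occur where the two diagonal entries have opposite signs: (-2, -2), (-2, 2), (-1, 0), (-1, 4), (2, -2), (2, 2). Count: 6.

6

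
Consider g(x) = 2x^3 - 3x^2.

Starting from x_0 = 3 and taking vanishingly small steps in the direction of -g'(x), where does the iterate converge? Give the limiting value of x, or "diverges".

g'(x) = 6x(x - 1), so g'(3) = 36.
Gradient descent moves in the -g' direction, i.e. x is decreasing.
The nearest critical point in that direction is x = 1, where g'' = 6 > 0 (a local minimum). The iterate converges there.

1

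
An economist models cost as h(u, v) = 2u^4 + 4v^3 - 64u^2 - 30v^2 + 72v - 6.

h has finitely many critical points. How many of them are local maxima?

h separates as a function of u plus a function of v, so ∇h=0 decouples.
∂h/∂u = 8u(u - 4)(u + 4) = 0 at u ∈ {-4, 0, 4}; ∂h/∂v = 12(v - 3)(v - 2) = 0 at v ∈ {2, 3}.
The Hessian is diagonal: diag(h_uu, h_vv). Second derivatives: h_uu(-4)=256, h_uu(0)=-128, h_uu(4)=256; h_vv(2)=-12, h_vv(3)=12.
Local maxima occur where both diagonal entries negative: (0, 2). Count: 1.

1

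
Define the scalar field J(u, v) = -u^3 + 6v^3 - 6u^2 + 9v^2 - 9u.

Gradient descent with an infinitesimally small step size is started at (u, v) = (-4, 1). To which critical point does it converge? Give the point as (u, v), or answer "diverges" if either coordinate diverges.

(-3, 0)

J is separable, so gradient descent decouples: u follows -∂J/∂u, v follows -∂J/∂v.
∂J/∂u = -3(u + 1)(u + 3); at u=-4 this is -9, so u increases.
∂J/∂v = 18v(v + 1); at v=1 this is 36, so v decreases.
u converges to its nearest critical value -3 (a local min of the u-part); v converges to 0. The iterate converges to (-3, 0).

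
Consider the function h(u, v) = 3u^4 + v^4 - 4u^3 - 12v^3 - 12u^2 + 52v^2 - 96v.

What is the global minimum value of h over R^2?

h(u,v) separates as P(u) + Q(v), so its minimum is min P + min Q.
P'(u) = 12u(u - 2)(u + 1) vanishes at u ∈ {-1, 0, 2}; Q'(v) = 4(v - 4)(v - 3)(v - 2) vanishes at v ∈ {2, 3, 4}.
Local minima of P (where P''>0): P(-1)=-5, P(2)=-32. Local minima of Q: Q(2)=-64, Q(4)=-64.
So the global minimum of h is P(2) + Q(2) = -32 − 64 = -96, attained at (2, 2).

-96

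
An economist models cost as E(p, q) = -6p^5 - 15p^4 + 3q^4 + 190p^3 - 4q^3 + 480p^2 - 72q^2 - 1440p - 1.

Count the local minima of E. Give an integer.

E separates as a function of p plus a function of q, so ∇E=0 decouples.
∂E/∂p = -30(p - 4)(p - 1)(p + 3)(p + 4) = 0 at p ∈ {-4, -3, 1, 4}; ∂E/∂q = 12q(q - 4)(q + 3) = 0 at q ∈ {-3, 0, 4}.
The Hessian is diagonal: diag(E_pp, E_qq). Second derivatives: E_pp(-4)=1200, E_pp(-3)=-840, E_pp(1)=1800, E_pp(4)=-5040; E_qq(-3)=252, E_qq(0)=-144, E_qq(4)=336.
Local minima occur where both diagonal entries positive: (-4, -3), (-4, 4), (1, -3), (1, 4). Count: 4.

4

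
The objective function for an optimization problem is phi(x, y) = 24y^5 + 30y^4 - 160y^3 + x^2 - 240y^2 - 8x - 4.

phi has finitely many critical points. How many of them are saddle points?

2

phi separates as a function of x plus a function of y, so ∇phi=0 decouples.
∂phi/∂x = 2(x - 4) = 0 at x ∈ {4}; ∂phi/∂y = 120y(y - 2)(y + 1)(y + 2) = 0 at y ∈ {-2, -1, 0, 2}.
The Hessian is diagonal: diag(phi_xx, phi_yy). Second derivatives: phi_xx(4)=2; phi_yy(-2)=-960, phi_yy(-1)=360, phi_yy(0)=-480, phi_yy(2)=2880.
Saddle points occur where the two diagonal entries have opposite signs: (4, -2), (4, 0). Count: 2.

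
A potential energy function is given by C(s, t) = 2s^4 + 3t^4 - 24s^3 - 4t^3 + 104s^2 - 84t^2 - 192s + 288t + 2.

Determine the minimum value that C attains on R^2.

-1598

C(s,t) separates as P(s) + Q(t) + 2, so its minimum is min P + min Q + 2.
P'(s) = 8(s - 4)(s - 3)(s - 2) vanishes at s ∈ {2, 3, 4}; Q'(t) = 12(t - 3)(t - 2)(t + 4) vanishes at t ∈ {-4, 2, 3}.
Local minima of P (where P''>0): P(2)=-128, P(4)=-128. Local minima of Q: Q(-4)=-1472, Q(3)=243.
So the global minimum of C is P(2) + Q(-4) + 2 = -128 − 1472 + 2 = -1598, attained at (2, -4).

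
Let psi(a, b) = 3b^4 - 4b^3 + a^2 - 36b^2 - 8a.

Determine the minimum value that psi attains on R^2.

psi(a,b) separates as P(a) + Q(b), so its minimum is min P + min Q.
P'(a) = 2a - 8 vanishes at a ∈ {4}; Q'(b) = 12b(b - 3)(b + 2) vanishes at b ∈ {-2, 0, 3}.
Local minima of P (where P''>0): P(4)=-16. Local minima of Q: Q(-2)=-64, Q(3)=-189.
So the global minimum of psi is P(4) + Q(3) = -16 − 189 = -205, attained at (4, 3).

-205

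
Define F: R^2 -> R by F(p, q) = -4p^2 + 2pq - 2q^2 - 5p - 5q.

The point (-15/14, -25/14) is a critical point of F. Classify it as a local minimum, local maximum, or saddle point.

The Hessian of F is constant: H = [[-8, 2], [2, -4]].
det(H) = (-8)·(-4) − 2² = 28.
det(H) > 0 and tr(H) = -12 < 0, so H is negative definite and the point is a local maximum.

local maximum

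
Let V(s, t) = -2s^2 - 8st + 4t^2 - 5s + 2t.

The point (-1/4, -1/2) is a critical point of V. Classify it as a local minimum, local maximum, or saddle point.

saddle point

The Hessian of V is constant: H = [[-4, -8], [-8, 8]].
det(H) = (-4)·8 − (-8)² = -96.
Since det(H) < 0, H is indefinite and the critical point is a saddle point.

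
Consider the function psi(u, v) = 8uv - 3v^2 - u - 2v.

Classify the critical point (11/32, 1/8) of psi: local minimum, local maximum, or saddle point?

The Hessian of psi is constant: H = [[0, 8], [8, -6]].
det(H) = 0·(-6) − 8² = -64.
Since det(H) < 0, H is indefinite and the critical point is a saddle point.

saddle point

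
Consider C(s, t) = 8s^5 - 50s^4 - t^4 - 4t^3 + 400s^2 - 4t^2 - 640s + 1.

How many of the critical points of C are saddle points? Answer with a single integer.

C separates as a function of s plus a function of t, so ∇C=0 decouples.
∂C/∂s = 40(s - 4)(s - 2)(s - 1)(s + 2) = 0 at s ∈ {-2, 1, 2, 4}; ∂C/∂t = -4t(t + 1)(t + 2) = 0 at t ∈ {-2, -1, 0}.
The Hessian is diagonal: diag(C_ss, C_tt). Second derivatives: C_ss(-2)=-2880, C_ss(1)=360, C_ss(2)=-320, C_ss(4)=1440; C_tt(-2)=-8, C_tt(-1)=4, C_tt(0)=-8.
Saddle points occur where the two diagonal entries have opposite signs: (-2, -1), (1, -2), (1, 0), (2, -1), (4, -2), (4, 0). Count: 6.

6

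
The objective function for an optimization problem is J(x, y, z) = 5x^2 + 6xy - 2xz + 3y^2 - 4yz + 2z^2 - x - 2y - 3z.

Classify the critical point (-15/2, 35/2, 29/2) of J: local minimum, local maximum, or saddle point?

local minimum

The Hessian is constant: H = [[10, 6, -2], [6, 6, -4], [-2, -4, 4]].
Leading principal minors: Δ₁ = 10, Δ₂ = 24, Δ₃ = 8.
All leading minors are positive, so H is positive definite: a local minimum.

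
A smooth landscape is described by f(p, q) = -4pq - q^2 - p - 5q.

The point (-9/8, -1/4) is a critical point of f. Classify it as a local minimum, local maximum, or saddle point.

The Hessian of f is constant: H = [[0, -4], [-4, -2]].
det(H) = 0·(-2) − (-4)² = -16.
Since det(H) < 0, H is indefinite and the critical point is a saddle point.

saddle point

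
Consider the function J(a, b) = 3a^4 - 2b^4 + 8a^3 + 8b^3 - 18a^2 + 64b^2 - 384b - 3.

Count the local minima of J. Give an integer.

2

J separates as a function of a plus a function of b, so ∇J=0 decouples.
∂J/∂a = 12a(a - 1)(a + 3) = 0 at a ∈ {-3, 0, 1}; ∂J/∂b = -8(b - 4)(b - 3)(b + 4) = 0 at b ∈ {-4, 3, 4}.
The Hessian is diagonal: diag(J_aa, J_bb). Second derivatives: J_aa(-3)=144, J_aa(0)=-36, J_aa(1)=48; J_bb(-4)=-448, J_bb(3)=56, J_bb(4)=-64.
Local minima occur where both diagonal entries positive: (-3, 3), (1, 3). Count: 2.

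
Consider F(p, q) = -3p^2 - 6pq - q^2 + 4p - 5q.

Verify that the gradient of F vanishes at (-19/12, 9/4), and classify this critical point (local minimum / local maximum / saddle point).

∇F = (-6p - 6q + 4, -6p - 2q - 5); substituting (-19/12, 9/4) gives ∇F = (0, 0), so (-19/12, 9/4) is indeed a critical point.
The Hessian of F is constant: H = [[-6, -6], [-6, -2]].
det(H) = (-6)·(-2) − (-6)² = -24.
Since det(H) < 0, H is indefinite and the critical point is a saddle point.

saddle point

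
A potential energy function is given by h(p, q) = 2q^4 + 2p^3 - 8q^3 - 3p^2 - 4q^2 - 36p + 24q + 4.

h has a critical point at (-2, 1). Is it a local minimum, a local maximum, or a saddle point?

local maximum

The mixed partial ∂²h/∂p∂q is 0, so the Hessian at any point is diag(h_pp, h_qq) = diag(6(2p - 1), 8(3q^2 - 6q - 1)).
At (-2, 1): H = diag(-30, -32).
Both eigenvalues are negative, so H is negative definite: a local maximum.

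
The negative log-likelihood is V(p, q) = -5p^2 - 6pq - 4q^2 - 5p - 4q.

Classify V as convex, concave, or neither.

V is quadratic, so its Hessian is the constant matrix H = [[-10, -6], [-6, -8]].
det(H) = 44, tr(H) = -18.
det(H) > 0 and tr(H) < 0, so H is negative definite everywhere: concave.

concave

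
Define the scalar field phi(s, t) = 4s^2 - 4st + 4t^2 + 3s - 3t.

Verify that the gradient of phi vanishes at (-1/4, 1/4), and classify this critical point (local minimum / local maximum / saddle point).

local minimum

∇phi = (8s - 4t + 3, -4s + 8t - 3); substituting (-1/4, 1/4) gives ∇phi = (0, 0), so (-1/4, 1/4) is indeed a critical point.
The Hessian of phi is constant: H = [[8, -4], [-4, 8]].
det(H) = 8·8 − (-4)² = 48.
det(H) > 0 and tr(H) = 16 > 0, so H is positive definite and the point is a local minimum.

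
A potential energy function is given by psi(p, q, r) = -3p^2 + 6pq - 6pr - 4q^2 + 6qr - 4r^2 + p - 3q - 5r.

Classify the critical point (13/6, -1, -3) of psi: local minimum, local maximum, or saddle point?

The Hessian is constant: H = [[-6, 6, -6], [6, -8, 6], [-6, 6, -8]].
Leading principal minors: Δ₁ = -6, Δ₂ = 12, Δ₃ = -24.
The minors alternate sign starting negative (−, +, −), so H is negative definite: a local maximum.

local maximum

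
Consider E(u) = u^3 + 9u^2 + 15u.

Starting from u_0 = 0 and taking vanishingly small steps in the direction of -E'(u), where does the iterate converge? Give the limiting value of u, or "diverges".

-1

E'(u) = 3(u + 1)(u + 5), so E'(0) = 15.
Gradient descent moves in the -E' direction, i.e. u is decreasing.
The nearest critical point in that direction is u = -1, where E'' = 12 > 0 (a local minimum). The iterate converges there.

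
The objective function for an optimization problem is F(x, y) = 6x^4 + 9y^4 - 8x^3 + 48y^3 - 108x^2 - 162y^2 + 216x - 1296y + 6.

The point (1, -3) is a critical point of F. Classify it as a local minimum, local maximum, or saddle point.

local maximum

The mixed partial ∂²F/∂x∂y is 0, so the Hessian at any point is diag(F_xx, F_yy) = diag(24(3x^2 - 2x - 9), 36(3y^2 + 8y - 9)).
At (1, -3): H = diag(-192, -216).
Both eigenvalues are negative, so H is negative definite: a local maximum.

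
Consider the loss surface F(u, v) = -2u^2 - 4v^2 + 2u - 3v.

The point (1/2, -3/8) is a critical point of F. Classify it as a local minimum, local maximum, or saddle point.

The Hessian of F is constant: H = [[-4, 0], [0, -8]].
det(H) = (-4)·(-8) − 0² = 32.
det(H) > 0 and tr(H) = -12 < 0, so H is negative definite and the point is a local maximum.

local maximum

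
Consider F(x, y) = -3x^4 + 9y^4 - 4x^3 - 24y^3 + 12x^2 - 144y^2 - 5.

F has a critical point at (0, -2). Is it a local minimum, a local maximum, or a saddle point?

local minimum

The mixed partial ∂²F/∂x∂y is 0, so the Hessian at any point is diag(F_xx, F_yy) = diag(12(-3x^2 - 2x + 2), 36(3y^2 - 4y - 8)).
At (0, -2): H = diag(24, 432).
Both eigenvalues are positive, so H is positive definite: a local minimum.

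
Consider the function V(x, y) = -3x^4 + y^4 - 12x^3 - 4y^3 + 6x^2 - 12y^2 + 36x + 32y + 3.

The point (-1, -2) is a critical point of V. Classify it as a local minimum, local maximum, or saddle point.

The mixed partial ∂²V/∂x∂y is 0, so the Hessian at any point is diag(V_xx, V_yy) = diag(12(-3x^2 - 6x + 1), 12(y^2 - 2y - 2)).
At (-1, -2): H = diag(48, 72).
Both eigenvalues are positive, so H is positive definite: a local minimum.

local minimum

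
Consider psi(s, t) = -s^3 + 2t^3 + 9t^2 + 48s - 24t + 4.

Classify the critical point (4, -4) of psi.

The mixed partial ∂²psi/∂s∂t is 0, so the Hessian at any point is diag(psi_ss, psi_tt) = diag(-6s, 6(2t + 3)).
At (4, -4): H = diag(-24, -30).
Both eigenvalues are negative, so H is negative definite: a local maximum.

local maximum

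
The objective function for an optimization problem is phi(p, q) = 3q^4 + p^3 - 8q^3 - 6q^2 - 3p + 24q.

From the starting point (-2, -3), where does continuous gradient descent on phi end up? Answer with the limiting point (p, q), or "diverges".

diverges

phi is separable, so gradient descent decouples: p follows -∂phi/∂p, q follows -∂phi/∂q.
∂phi/∂p = 3(p - 1)(p + 1); at p=-2 this is 9, so p decreases.
∂phi/∂q = 12(q - 2)(q - 1)(q + 1); at q=-3 this is -480, so q increases.
The p-coordinate has no critical point in that direction and runs off to infinity.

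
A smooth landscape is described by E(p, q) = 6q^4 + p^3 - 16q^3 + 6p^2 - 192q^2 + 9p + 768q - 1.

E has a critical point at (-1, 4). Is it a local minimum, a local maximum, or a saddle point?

local minimum

The mixed partial ∂²E/∂p∂q is 0, so the Hessian at any point is diag(E_pp, E_qq) = diag(6(p + 2), 24(3q^2 - 4q - 16)).
At (-1, 4): H = diag(6, 384).
Both eigenvalues are positive, so H is positive definite: a local minimum.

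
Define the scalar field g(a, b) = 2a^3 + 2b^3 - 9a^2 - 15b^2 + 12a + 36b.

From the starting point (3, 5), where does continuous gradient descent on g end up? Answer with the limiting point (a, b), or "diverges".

g is separable, so gradient descent decouples: a follows -∂g/∂a, b follows -∂g/∂b.
∂g/∂a = 6(a - 2)(a - 1); at a=3 this is 12, so a decreases.
∂g/∂b = 6(b - 3)(b - 2); at b=5 this is 36, so b decreases.
a converges to its nearest critical value 2 (a local min of the a-part); b converges to 3. The iterate converges to (2, 3).

(2, 3)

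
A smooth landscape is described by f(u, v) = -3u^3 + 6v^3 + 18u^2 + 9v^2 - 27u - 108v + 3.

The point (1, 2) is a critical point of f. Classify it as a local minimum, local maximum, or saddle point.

local minimum

The mixed partial ∂²f/∂u∂v is 0, so the Hessian at any point is diag(f_uu, f_vv) = diag(18(-u + 2), 18(2v + 1)).
At (1, 2): H = diag(18, 90).
Both eigenvalues are positive, so H is positive definite: a local minimum.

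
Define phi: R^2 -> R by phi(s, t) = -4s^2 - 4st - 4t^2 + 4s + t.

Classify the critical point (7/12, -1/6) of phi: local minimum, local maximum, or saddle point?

local maximum

The Hessian of phi is constant: H = [[-8, -4], [-4, -8]].
det(H) = (-8)·(-8) − (-4)² = 48.
det(H) > 0 and tr(H) = -16 < 0, so H is negative definite and the point is a local maximum.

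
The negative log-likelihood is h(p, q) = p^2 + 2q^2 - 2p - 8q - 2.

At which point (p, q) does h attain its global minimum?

h(p,q) separates as A(p) + B(q) − 2, so its minimum is min A + min B − 2.
A'(p) = 2p - 2 vanishes at p ∈ {1}; B'(q) = 4q - 8 vanishes at q ∈ {2}.
Local minima of A (where A''>0): A(1)=-1. Local minima of B: B(2)=-8.
So the global minimum of h is A(1) + B(2) − 2 = -1 − 8 − 2 = -11, attained at (1, 2).

(1, 2)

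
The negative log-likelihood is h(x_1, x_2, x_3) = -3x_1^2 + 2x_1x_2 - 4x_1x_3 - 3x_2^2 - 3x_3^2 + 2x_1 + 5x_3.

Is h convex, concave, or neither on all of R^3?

h is quadratic, so its Hessian is the constant matrix H = [[-6, 2, -4], [2, -6, 0], [-4, 0, -6]].
Leading principal minors: -6, 32, -96.
Signs alternate −, +, − ⇒ H ≺ 0 ⇒ concave.

concave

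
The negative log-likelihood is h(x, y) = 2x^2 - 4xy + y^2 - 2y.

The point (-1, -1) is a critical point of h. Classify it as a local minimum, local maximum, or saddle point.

saddle point

The Hessian of h is constant: H = [[4, -4], [-4, 2]].
det(H) = 4·2 − (-4)² = -8.
Since det(H) < 0, H is indefinite and the critical point is a saddle point.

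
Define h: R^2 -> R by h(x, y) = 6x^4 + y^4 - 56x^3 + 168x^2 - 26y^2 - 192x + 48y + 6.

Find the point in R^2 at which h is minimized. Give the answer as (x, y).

(4, -4)

h(x,y) separates as P(x) + Q(y) + 6, so its minimum is min P + min Q + 6.
P'(x) = 24(x - 4)(x - 2)(x - 1) vanishes at x ∈ {1, 2, 4}; Q'(y) = 4(y - 3)(y - 1)(y + 4) vanishes at y ∈ {-4, 1, 3}.
Local minima of P (where P''>0): P(1)=-74, P(4)=-128. Local minima of Q: Q(-4)=-352, Q(3)=-9.
So the global minimum of h is P(4) + Q(-4) + 6 = -128 − 352 + 6 = -474, attained at (4, -4).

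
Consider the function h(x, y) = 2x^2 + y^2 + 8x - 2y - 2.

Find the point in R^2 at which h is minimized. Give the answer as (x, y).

h(x,y) separates as P(x) + Q(y) − 2, so its minimum is min P + min Q − 2.
P'(x) = 4x + 8 vanishes at x ∈ {-2}; Q'(y) = 2y - 2 vanishes at y ∈ {1}.
Local minima of P (where P''>0): P(-2)=-8. Local minima of Q: Q(1)=-1.
So the global minimum of h is P(-2) + Q(1) − 2 = -8 − 1 − 2 = -11, attained at (-2, 1).

(-2, 1)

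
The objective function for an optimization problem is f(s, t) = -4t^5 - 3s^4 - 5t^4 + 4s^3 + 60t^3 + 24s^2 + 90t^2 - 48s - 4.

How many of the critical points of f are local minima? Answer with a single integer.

f separates as a function of s plus a function of t, so ∇f=0 decouples.
∂f/∂s = -12(s - 2)(s - 1)(s + 2) = 0 at s ∈ {-2, 1, 2}; ∂f/∂t = -20t(t - 3)(t + 1)(t + 3) = 0 at t ∈ {-3, -1, 0, 3}.
The Hessian is diagonal: diag(f_ss, f_tt). Second derivatives: f_ss(-2)=-144, f_ss(1)=36, f_ss(2)=-48; f_tt(-3)=720, f_tt(-1)=-160, f_tt(0)=180, f_tt(3)=-1440.
Local minima occur where both diagonal entries positive: (1, -3), (1, 0). Count: 2.

2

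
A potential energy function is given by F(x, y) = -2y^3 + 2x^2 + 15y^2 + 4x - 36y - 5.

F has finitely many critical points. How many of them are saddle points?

1

F separates as a function of x plus a function of y, so ∇F=0 decouples.
∂F/∂x = 4(x + 1) = 0 at x ∈ {-1}; ∂F/∂y = -6(y - 3)(y - 2) = 0 at y ∈ {2, 3}.
The Hessian is diagonal: diag(F_xx, F_yy). Second derivatives: F_xx(-1)=4; F_yy(2)=6, F_yy(3)=-6.
Saddle points occur where the two diagonal entries have opposite signs: (-1, 3). Count: 1.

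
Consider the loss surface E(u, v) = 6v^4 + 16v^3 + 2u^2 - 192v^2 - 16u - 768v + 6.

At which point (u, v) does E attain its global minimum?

E(u,v) separates as P(u) + Q(v) + 6, so its minimum is min P + min Q + 6.
P'(u) = 4u - 16 vanishes at u ∈ {4}; Q'(v) = 24(v - 4)(v + 2)(v + 4) vanishes at v ∈ {-4, -2, 4}.
Local minima of P (where P''>0): P(4)=-32. Local minima of Q: Q(-4)=512, Q(4)=-3584.
So the global minimum of E is P(4) + Q(4) + 6 = -32 − 3584 + 6 = -3610, attained at (4, 4).

(4, 4)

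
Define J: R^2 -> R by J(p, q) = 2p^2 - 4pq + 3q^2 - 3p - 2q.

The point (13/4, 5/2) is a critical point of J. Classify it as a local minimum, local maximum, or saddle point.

local minimum

The Hessian of J is constant: H = [[4, -4], [-4, 6]].
det(H) = 4·6 − (-4)² = 8.
det(H) > 0 and tr(H) = 10 > 0, so H is positive definite and the point is a local minimum.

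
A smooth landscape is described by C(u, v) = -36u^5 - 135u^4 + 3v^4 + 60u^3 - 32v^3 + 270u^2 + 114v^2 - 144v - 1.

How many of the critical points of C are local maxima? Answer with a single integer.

C separates as a function of u plus a function of v, so ∇C=0 decouples.
∂C/∂u = -180u(u - 1)(u + 1)(u + 3) = 0 at u ∈ {-3, -1, 0, 1}; ∂C/∂v = 12(v - 4)(v - 3)(v - 1) = 0 at v ∈ {1, 3, 4}.
The Hessian is diagonal: diag(C_uu, C_vv). Second derivatives: C_uu(-3)=4320, C_uu(-1)=-720, C_uu(0)=540, C_uu(1)=-1440; C_vv(1)=72, C_vv(3)=-24, C_vv(4)=36.
Local maxima occur where both diagonal entries negative: (-1, 3), (1, 3). Count: 2.

2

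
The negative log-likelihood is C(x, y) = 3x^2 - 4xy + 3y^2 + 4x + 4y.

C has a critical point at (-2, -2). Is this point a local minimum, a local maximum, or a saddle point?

local minimum

The Hessian of C is constant: H = [[6, -4], [-4, 6]].
det(H) = 6·6 − (-4)² = 20.
det(H) > 0 and tr(H) = 12 > 0, so H is positive definite and the point is a local minimum.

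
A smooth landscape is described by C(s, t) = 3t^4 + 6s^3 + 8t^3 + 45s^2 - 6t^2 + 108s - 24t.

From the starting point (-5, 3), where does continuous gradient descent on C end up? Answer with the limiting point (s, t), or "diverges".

diverges

C is separable, so gradient descent decouples: s follows -∂C/∂s, t follows -∂C/∂t.
∂C/∂s = 18(s + 2)(s + 3); at s=-5 this is 108, so s decreases.
∂C/∂t = 12(t - 1)(t + 1)(t + 2); at t=3 this is 480, so t decreases.
The s-coordinate has no critical point in that direction and runs off to infinity.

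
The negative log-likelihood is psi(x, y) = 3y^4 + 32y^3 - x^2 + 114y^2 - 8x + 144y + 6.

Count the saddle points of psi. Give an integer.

2

psi separates as a function of x plus a function of y, so ∇psi=0 decouples.
∂psi/∂x = -2(x + 4) = 0 at x ∈ {-4}; ∂psi/∂y = 12(y + 1)(y + 3)(y + 4) = 0 at y ∈ {-4, -3, -1}.
The Hessian is diagonal: diag(psi_xx, psi_yy). Second derivatives: psi_xx(-4)=-2; psi_yy(-4)=36, psi_yy(-3)=-24, psi_yy(-1)=72.
Saddle points occur where the two diagonal entries have opposite signs: (-4, -4), (-4, -1). Count: 2.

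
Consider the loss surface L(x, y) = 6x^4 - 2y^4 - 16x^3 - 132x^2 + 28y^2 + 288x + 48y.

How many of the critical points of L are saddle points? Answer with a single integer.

L separates as a function of x plus a function of y, so ∇L=0 decouples.
∂L/∂x = 24(x - 4)(x - 1)(x + 3) = 0 at x ∈ {-3, 1, 4}; ∂L/∂y = -8(y - 3)(y + 1)(y + 2) = 0 at y ∈ {-2, -1, 3}.
The Hessian is diagonal: diag(L_xx, L_yy). Second derivatives: L_xx(-3)=672, L_xx(1)=-288, L_xx(4)=504; L_yy(-2)=-40, L_yy(-1)=32, L_yy(3)=-160.
Saddle points occur where the two diagonal entries have opposite signs: (-3, -2), (-3, 3), (1, -1), (4, -2), (4, 3). Count: 5.

5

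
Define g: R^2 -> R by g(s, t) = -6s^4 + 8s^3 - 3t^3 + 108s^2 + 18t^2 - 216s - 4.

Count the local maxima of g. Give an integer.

2

g separates as a function of s plus a function of t, so ∇g=0 decouples.
∂g/∂s = -24(s - 3)(s - 1)(s + 3) = 0 at s ∈ {-3, 1, 3}; ∂g/∂t = -9t(t - 4) = 0 at t ∈ {0, 4}.
The Hessian is diagonal: diag(g_ss, g_tt). Second derivatives: g_ss(-3)=-576, g_ss(1)=192, g_ss(3)=-288; g_tt(0)=36, g_tt(4)=-36.
Local maxima occur where both diagonal entries negative: (-3, 4), (3, 4). Count: 2.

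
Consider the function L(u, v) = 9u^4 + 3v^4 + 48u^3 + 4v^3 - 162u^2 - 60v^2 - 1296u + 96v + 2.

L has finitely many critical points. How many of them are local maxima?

1

L separates as a function of u plus a function of v, so ∇L=0 decouples.
∂L/∂u = 36(u - 3)(u + 3)(u + 4) = 0 at u ∈ {-4, -3, 3}; ∂L/∂v = 12(v - 2)(v - 1)(v + 4) = 0 at v ∈ {-4, 1, 2}.
The Hessian is diagonal: diag(L_uu, L_vv). Second derivatives: L_uu(-4)=252, L_uu(-3)=-216, L_uu(3)=1512; L_vv(-4)=360, L_vv(1)=-60, L_vv(2)=72.
Local maxima occur where both diagonal entries negative: (-3, 1). Count: 1.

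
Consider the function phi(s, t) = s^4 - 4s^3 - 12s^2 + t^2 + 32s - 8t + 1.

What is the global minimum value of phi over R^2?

phi(s,t) separates as P(s) + Q(t) + 1, so its minimum is min P + min Q + 1.
P'(s) = 4(s - 4)(s - 1)(s + 2) vanishes at s ∈ {-2, 1, 4}; Q'(t) = 2(t - 4) vanishes at t ∈ {4}.
Local minima of P (where P''>0): P(-2)=-64, P(4)=-64. Local minima of Q: Q(4)=-16.
So the global minimum of phi is P(-2) + Q(4) + 1 = -64 − 16 + 1 = -79, attained at (-2, 4).

-79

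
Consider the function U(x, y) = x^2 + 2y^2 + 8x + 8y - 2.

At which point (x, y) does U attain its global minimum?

(-4, -2)

U(x,y) separates as P(x) + Q(y) − 2, so its minimum is min P + min Q − 2.
P'(x) = 2x + 8 vanishes at x ∈ {-4}; Q'(y) = 4y + 8 vanishes at y ∈ {-2}.
Local minima of P (where P''>0): P(-4)=-16. Local minima of Q: Q(-2)=-8.
So the global minimum of U is P(-4) + Q(-2) − 2 = -16 − 8 − 2 = -26, attained at (-4, -2).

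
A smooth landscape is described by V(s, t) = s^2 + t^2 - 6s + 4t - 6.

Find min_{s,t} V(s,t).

-19

V(s,t) separates as P(s) + Q(t) − 6, so its minimum is min P + min Q − 6.
P'(s) = 2s - 6 vanishes at s ∈ {3}; Q'(t) = 2(t + 2) vanishes at t ∈ {-2}.
Local minima of P (where P''>0): P(3)=-9. Local minima of Q: Q(-2)=-4.
So the global minimum of V is P(3) + Q(-2) − 6 = -9 − 4 − 6 = -19, attained at (3, -2).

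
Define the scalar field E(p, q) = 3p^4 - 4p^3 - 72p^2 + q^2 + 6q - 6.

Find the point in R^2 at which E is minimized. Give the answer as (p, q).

(4, -3)

E(p,q) separates as A(p) + B(q) − 6, so its minimum is min A + min B − 6.
A'(p) = 12p(p - 4)(p + 3) vanishes at p ∈ {-3, 0, 4}; B'(q) = 2q + 6 vanishes at q ∈ {-3}.
Local minima of A (where A''>0): A(-3)=-297, A(4)=-640. Local minima of B: B(-3)=-9.
So the global minimum of E is A(4) + B(-3) − 6 = -640 − 9 − 6 = -655, attained at (4, -3).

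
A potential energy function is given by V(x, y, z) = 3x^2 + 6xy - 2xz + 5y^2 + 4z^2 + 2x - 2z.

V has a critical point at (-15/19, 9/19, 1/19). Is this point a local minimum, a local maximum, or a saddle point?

local minimum

The Hessian is constant: H = [[6, 6, -2], [6, 10, 0], [-2, 0, 8]].
Leading principal minors: Δ₁ = 6, Δ₂ = 24, Δ₃ = 152.
All leading minors are positive, so H is positive definite: a local minimum.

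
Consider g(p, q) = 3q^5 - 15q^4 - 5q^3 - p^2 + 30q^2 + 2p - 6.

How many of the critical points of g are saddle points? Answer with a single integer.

2

g separates as a function of p plus a function of q, so ∇g=0 decouples.
∂g/∂p = -2(p - 1) = 0 at p ∈ {1}; ∂g/∂q = 15q(q - 4)(q - 1)(q + 1) = 0 at q ∈ {-1, 0, 1, 4}.
The Hessian is diagonal: diag(g_pp, g_qq). Second derivatives: g_pp(1)=-2; g_qq(-1)=-150, g_qq(0)=60, g_qq(1)=-90, g_qq(4)=900.
Saddle points occur where the two diagonal entries have opposite signs: (1, 0), (1, 4). Count: 2.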